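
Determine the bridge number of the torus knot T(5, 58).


The bridge number of T(p,q) is min(p,q).
min(5, 58) = 5

5


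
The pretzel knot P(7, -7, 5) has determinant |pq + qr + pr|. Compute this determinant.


Step 1: Compute pq + qr + pr.
pq = 7*(-7) = -49
qr = (-7)*5 = -35
pr = 7*5 = 35
pq + qr + pr = -49 + (-35) + 35 = -49
Step 2: Take absolute value.
det(P(7,-7,5)) = |-49| = 49

49


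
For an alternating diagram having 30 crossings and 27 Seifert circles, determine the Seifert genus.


For alternating knots, g = (c - s + 1)/2.
= (30 - 27 + 1)/2
= 4/2 = 2

2


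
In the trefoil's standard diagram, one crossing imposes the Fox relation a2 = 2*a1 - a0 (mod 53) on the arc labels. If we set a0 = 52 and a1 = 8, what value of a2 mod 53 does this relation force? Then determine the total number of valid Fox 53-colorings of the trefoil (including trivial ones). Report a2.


Step 1: Apply the given crossing relation 2*a1 - a0 - a2 = 0 (mod 53).
  a2 = 2*a1 - a0 mod 53
  a2 = 2*8 - 52 mod 53
  a2 = 16 - 52 mod 53
  a2 = -36 mod 53 = 17
Step 2: The trefoil has determinant 3.
  Number of Fox p-colorings (p prime) is p^2 if p = 3, else p.
  Since 53 does not divide 3, only trivial (constant) colorings exist.
  (So the trial a0 = 52, a1 = 8 with a0 != a1 does NOT extend to a valid coloring of the whole trefoil: the other two crossing relations require 3*(a1 - a0) = 0 (mod 53), which fails.)
  Total colorings = 53
Step 3: a2 = 17, total Fox 53-colorings = 53

17


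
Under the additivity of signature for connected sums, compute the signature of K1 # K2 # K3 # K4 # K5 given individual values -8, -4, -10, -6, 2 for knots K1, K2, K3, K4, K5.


The signature is additive under connected sum.
signature(K1 # K2 # K3 # K4 # K5) = (-8) + (-4) + (-10) + (-6) + (2)
= -26

-26


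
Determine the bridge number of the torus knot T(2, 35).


The bridge number of T(p,q) is min(p,q).
min(2, 35) = 2

2


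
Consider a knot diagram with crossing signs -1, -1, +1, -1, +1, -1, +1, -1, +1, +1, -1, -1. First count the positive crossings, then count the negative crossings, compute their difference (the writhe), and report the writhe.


Step 1: Count positive crossings (+1).
Positive crossings: 5
Step 2: Count negative crossings (-1).
Negative crossings: 7
Step 3: Writhe = (positive) - (negative)
w = 5 - 7 = -2
Step 4: |w| = 2, and w is negative

-2


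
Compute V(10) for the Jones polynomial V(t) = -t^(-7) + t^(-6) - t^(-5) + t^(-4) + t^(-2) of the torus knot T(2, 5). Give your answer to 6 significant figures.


Substituting t = 10 into V(t) = -t^(-7) + t^(-6) - t^(-5) + t^(-4) + t^(-2):
  (-)t^(-7) = -1e-07
  (+)t^(-6) = 1e-06
  (-)t^(-5) = -1e-05
  (+)t^(-4) = 0.0001
  (+)t^(-2) = 0.01
Sum = (-1e-07) + (1e-06) + (-1e-05) + (0.0001) + (0.01)
= 0.0100909
Rounded to 6 significant figures: 0.0100909

0.0100909


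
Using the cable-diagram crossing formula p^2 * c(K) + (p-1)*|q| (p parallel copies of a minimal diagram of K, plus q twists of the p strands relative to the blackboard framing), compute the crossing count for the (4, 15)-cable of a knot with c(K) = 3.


Step 1: Each of the c(K) crossings of the companion diagram becomes p*p = p^2 crossings among the p parallel strands, and each of the |q| twists s_1 s_2 ... s_(p-1) adds (p-1) crossings.
  Crossings = p^2 * c(K) + (p-1)*|q|
Step 2: = 4^2 * 3 + (4-1)*15
Step 3: = 16*3 + 3*15
Step 4: = 48 + 45 = 93

93


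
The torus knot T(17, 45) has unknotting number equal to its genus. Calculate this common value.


For a torus knot T(p,q), both the unknotting number and genus equal (p-1)(q-1)/2.
= (17-1)(45-1)/2
= 16*44/2
= 704/2 = 352

352


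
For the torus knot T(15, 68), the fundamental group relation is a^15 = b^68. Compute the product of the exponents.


The relation is a^15 = b^68.
Product of exponents = 15 * 68
= 1020

1020


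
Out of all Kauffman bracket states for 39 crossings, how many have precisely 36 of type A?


We choose which 36 of 39 crossings get A-smoothings.
C(39, 36) = 39! / (36! * 3!)
= 9139

9139


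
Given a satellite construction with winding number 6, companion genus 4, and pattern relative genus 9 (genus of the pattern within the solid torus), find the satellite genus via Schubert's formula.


Schubert: g(satellite) = g_rel(pattern) + |winding| * g(companion),
where g_rel(pattern) is the genus of the pattern relative to the solid torus.
= 9 + 6 * 4
= 9 + 24 = 33

33


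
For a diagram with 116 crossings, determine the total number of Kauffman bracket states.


Each crossing contributes 2 choices (A-smoothing or B-smoothing).
Total states = 2^116 = 83076749736557242056487941267521536

83076749736557242056487941267521536


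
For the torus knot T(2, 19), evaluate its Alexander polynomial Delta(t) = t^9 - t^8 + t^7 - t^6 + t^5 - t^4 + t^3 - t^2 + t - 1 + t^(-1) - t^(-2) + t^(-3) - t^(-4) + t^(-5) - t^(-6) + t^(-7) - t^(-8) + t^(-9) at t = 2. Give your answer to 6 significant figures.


Substituting t = 2 into Delta(t) = t^9 - t^8 + t^7 - t^6 + t^5 - t^4 + t^3 - t^2 + t - 1 + t^(-1) - t^(-2) + t^(-3) - t^(-4) + t^(-5) - t^(-6) + t^(-7) - t^(-8) + t^(-9):
Term values: (512) + (-256) + (128) + (-64) + (32) + (-16) + (8) + (-4) + (2) + (-1) + (0.5) + (-0.25) + (0.125) + (-0.0625) + (0.03125) + (-0.015625) + (0.0078125) + (-0.00390625) + (0.00195312)
Sum = 341.3339844
Rounded to 6 significant figures: 341.334

341.334


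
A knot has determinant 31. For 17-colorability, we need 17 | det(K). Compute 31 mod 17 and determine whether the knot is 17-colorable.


Step 1: A knot is p-colorable if and only if p divides its determinant.
Step 2: Compute 31 mod 17.
31 = 1 * 17 + 14
Step 3: 31 mod 17 = 14
Step 4: The knot is 17-colorable: no

14


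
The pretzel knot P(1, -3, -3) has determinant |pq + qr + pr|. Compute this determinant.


Step 1: Compute pq + qr + pr.
pq = 1*(-3) = -3
qr = (-3)*(-3) = 9
pr = 1*(-3) = -3
pq + qr + pr = -3 + 9 + (-3) = 3
Step 2: Take absolute value.
det(P(1,-3,-3)) = |3| = 3

3


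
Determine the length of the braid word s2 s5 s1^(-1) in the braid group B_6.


The word length counts the number of generators (including inverses).
Listing each generator: s2, s5, s1^(-1)
There are 3 generators in this braid word.

3


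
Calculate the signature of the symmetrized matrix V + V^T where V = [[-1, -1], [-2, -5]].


Step 1: V + V^T = [[-2, -3], [-3, -10]]
Step 2: trace = -12, det = 11
Step 3: Discriminant = (-12)^2 - 4*11 = 100
Step 4: Eigenvalues: -1, -11
Step 5: Signature = (# positive eigenvalues) - (# negative eigenvalues) = -2

-2


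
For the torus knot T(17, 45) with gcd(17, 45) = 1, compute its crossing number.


For a torus knot T(p, q) with gcd(p,q)=1,
the crossing number is min(p*(q-1), q*(p-1)).
p*(q-1) = 17*44 = 748
q*(p-1) = 45*16 = 720
min(748, 720) = 720

720


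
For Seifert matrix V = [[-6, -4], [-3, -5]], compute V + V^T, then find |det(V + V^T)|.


Step 1: Form V + V^T where V = [[-6, -4], [-3, -5]]
  V^T = [[-6, -3], [-4, -5]]
  V + V^T = [[-12, -7], [-7, -10]]
Step 2: det(V + V^T) = (-12)*(-10) - (-7)*(-7)
  = 120 - 49 = 71
Step 3: Knot determinant = |det(V + V^T)| = |71| = 71

71


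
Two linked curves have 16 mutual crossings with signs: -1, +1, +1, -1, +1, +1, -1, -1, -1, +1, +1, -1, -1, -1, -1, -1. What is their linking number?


Step 1: Count positive crossings: 6
Step 2: Count negative crossings: 10
Step 3: Sum of signs = 6 - 10 = -4
Step 4: Linking number = sum/2 = -4/2 = -2

-2


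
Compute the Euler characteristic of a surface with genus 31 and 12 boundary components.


chi = 2 - 2g - b
= 2 - 2*31 - 12
= 2 - 62 - 12 = -72

-72


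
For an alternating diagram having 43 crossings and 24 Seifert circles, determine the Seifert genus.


For alternating knots, g = (c - s + 1)/2.
= (43 - 24 + 1)/2
= 20/2 = 10

10


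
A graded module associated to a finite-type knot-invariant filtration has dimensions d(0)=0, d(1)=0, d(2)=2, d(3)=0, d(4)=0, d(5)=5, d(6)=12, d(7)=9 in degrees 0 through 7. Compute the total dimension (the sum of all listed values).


Total dimension = d(0) + d(1) + ... + d(7)
= 0 + 0 + 2 + 0 + 0 + 5 + 12 + 9
= 28

28


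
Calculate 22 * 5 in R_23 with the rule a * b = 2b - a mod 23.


22 * 5 = 2*5 - 22 mod 23
= 10 - 22 mod 23
= -12 mod 23 = 11

11


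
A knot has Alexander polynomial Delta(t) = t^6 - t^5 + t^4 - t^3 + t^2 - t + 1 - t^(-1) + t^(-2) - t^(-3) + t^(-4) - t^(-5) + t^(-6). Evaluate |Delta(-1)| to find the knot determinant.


Step 1: The polynomial has 13 terms with alternating signs, exponents from 6 down to -6.
Step 2: Substitute t = -1. The i-th term has coefficient (-1)^i and exponent (m-i),
  so its value is (-1)^i * (-1)^(m-i) = (-1)^m = 1 for every i.
Step 3: All 13 terms equal 1, so Delta(-1) = 13 * (1) = 13
Step 4: |Delta(-1)| = 13

13


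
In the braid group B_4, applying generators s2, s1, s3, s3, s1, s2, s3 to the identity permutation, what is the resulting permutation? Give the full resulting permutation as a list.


Starting with identity [1, 2, 3, 4].
Apply generators in sequence:
  After s2: [1, 3, 2, 4]
  After s1: [3, 1, 2, 4]
  After s3: [3, 1, 4, 2]
  After s3: [3, 1, 2, 4]
  After s1: [1, 3, 2, 4]
  After s2: [1, 2, 3, 4]
  After s3: [1, 2, 4, 3]
Final permutation: [1, 2, 4, 3]

[1, 2, 4, 3]


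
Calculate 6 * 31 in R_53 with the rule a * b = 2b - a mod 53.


6 * 31 = 2*31 - 6 mod 53
= 62 - 6 mod 53
= 56 mod 53 = 3

3


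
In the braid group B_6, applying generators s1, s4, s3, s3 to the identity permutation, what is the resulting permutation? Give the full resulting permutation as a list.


Starting with identity [1, 2, 3, 4, 5, 6].
Apply generators in sequence:
  After s1: [2, 1, 3, 4, 5, 6]
  After s4: [2, 1, 3, 5, 4, 6]
  After s3: [2, 1, 5, 3, 4, 6]
  After s3: [2, 1, 3, 5, 4, 6]
Final permutation: [2, 1, 3, 5, 4, 6]

[2, 1, 3, 5, 4, 6]


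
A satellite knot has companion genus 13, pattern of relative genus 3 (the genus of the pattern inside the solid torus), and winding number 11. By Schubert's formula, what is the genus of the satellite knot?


Schubert: g(satellite) = g_rel(pattern) + |winding| * g(companion),
where g_rel(pattern) is the genus of the pattern relative to the solid torus.
= 3 + 11 * 13
= 3 + 143 = 146

146


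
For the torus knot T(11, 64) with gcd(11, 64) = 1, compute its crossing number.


For a torus knot T(p, q) with gcd(p,q)=1,
the crossing number is min(p*(q-1), q*(p-1)).
p*(q-1) = 11*63 = 693
q*(p-1) = 64*10 = 640
min(693, 640) = 640

640


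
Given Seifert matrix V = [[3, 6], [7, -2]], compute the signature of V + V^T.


Step 1: V + V^T = [[6, 13], [13, -4]]
Step 2: trace = 2, det = -193
Step 3: Discriminant = 2^2 - 4*(-193) = 776
Step 4: Eigenvalues: 14.9284, -12.9284
Step 5: Signature = (# positive eigenvalues) - (# negative eigenvalues) = 0

0


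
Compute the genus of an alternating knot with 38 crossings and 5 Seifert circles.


For alternating knots, g = (c - s + 1)/2.
= (38 - 5 + 1)/2
= 34/2 = 17

17


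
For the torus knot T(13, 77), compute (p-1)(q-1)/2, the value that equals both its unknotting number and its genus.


For a torus knot T(p,q), both the unknotting number and genus equal (p-1)(q-1)/2.
= (13-1)(77-1)/2
= 12*76/2
= 912/2 = 456

456


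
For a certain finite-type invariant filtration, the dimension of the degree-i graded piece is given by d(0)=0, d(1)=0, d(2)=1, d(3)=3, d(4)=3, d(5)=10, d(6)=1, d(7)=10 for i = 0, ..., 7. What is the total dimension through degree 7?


Total dimension = d(0) + d(1) + ... + d(7)
= 0 + 0 + 1 + 3 + 3 + 10 + 1 + 10
= 28

28


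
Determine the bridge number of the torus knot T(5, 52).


The bridge number of T(p,q) is min(p,q).
min(5, 52) = 5

5


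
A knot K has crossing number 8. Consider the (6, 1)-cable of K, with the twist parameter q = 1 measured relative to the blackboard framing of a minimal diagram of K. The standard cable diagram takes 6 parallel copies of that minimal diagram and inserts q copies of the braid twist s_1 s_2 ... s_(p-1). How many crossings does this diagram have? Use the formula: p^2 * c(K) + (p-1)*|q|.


Step 1: Each of the c(K) crossings of the companion diagram becomes p*p = p^2 crossings among the p parallel strands, and each of the |q| twists s_1 s_2 ... s_(p-1) adds (p-1) crossings.
  Crossings = p^2 * c(K) + (p-1)*|q|
Step 2: = 6^2 * 8 + (6-1)*1
Step 3: = 36*8 + 5*1
Step 4: = 288 + 5 = 293

293


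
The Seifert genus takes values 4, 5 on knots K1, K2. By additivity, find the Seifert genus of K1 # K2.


The Seifert genus is additive under connected sum.
Seifert genus(K1 # K2) = (4) + (5)
= 9

9


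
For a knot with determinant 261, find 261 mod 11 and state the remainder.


Step 1: A knot is p-colorable if and only if p divides its determinant.
Step 2: Compute 261 mod 11.
261 = 23 * 11 + 8
Step 3: 261 mod 11 = 8
Step 4: The knot is 11-colorable: no

8


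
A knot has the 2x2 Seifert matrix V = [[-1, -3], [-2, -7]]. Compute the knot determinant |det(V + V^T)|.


Step 1: Form V + V^T where V = [[-1, -3], [-2, -7]]
  V^T = [[-1, -2], [-3, -7]]
  V + V^T = [[-2, -5], [-5, -14]]
Step 2: det(V + V^T) = (-2)*(-14) - (-5)*(-5)
  = 28 - 25 = 3
Step 3: Knot determinant = |det(V + V^T)| = |3| = 3

3


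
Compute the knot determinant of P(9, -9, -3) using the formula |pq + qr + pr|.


Step 1: Compute pq + qr + pr.
pq = 9*(-9) = -81
qr = (-9)*(-3) = 27
pr = 9*(-3) = -27
pq + qr + pr = -81 + 27 + (-27) = -81
Step 2: Take absolute value.
det(P(9,-9,-3)) = |-81| = 81

81


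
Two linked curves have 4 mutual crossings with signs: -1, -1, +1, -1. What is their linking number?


Step 1: Count positive crossings: 1
Step 2: Count negative crossings: 3
Step 3: Sum of signs = 1 - 3 = -2
Step 4: Linking number = sum/2 = -2/2 = -1

-1


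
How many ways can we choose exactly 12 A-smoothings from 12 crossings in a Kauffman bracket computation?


We choose which 12 of 12 crossings get A-smoothings.
C(12, 12) = 12! / (12! * 0!)
= 1

1


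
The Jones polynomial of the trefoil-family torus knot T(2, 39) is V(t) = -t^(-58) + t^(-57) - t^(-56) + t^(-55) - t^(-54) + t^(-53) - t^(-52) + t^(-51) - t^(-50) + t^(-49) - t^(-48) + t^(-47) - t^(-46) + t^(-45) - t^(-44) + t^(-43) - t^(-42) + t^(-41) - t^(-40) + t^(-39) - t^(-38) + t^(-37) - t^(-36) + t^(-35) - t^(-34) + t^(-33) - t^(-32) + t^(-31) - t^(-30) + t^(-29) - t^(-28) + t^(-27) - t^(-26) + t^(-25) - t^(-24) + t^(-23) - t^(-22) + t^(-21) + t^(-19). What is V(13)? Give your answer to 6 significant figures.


Substituting t = 13 into V(t) = -t^(-58) + t^(-57) - t^(-56) + t^(-55) - t^(-54) + t^(-53) - t^(-52) + t^(-51) - t^(-50) + t^(-49) - t^(-48) + t^(-47) - t^(-46) + t^(-45) - t^(-44) + t^(-43) - t^(-42) + t^(-41) - t^(-40) + t^(-39) - t^(-38) + t^(-37) - t^(-36) + t^(-35) - t^(-34) + t^(-33) - t^(-32) + t^(-31) - t^(-30) + t^(-29) - t^(-28) + t^(-27) - t^(-26) + t^(-25) - t^(-24) + t^(-23) - t^(-22) + t^(-21) + t^(-19):
  (-)t^(-58) = -2.46199e-65
  (+)t^(-57) = 3.20058e-64
  (-)t^(-56) = -4.16076e-63
  (+)t^(-55) = 5.40898e-62
  (-)t^(-54) = -7.03168e-61
  (+)t^(-53) = 9.14118e-60
  (-)t^(-52) = -1.18835e-58
  (+)t^(-51) = 1.54486e-57
  (-)t^(-50) = -2.00832e-56
  (+)t^(-49) = 2.61081e-55
  (-)t^(-48) = -3.39406e-54
  (+)t^(-47) = 4.41227e-53
  (-)t^(-46) = -5.73596e-52
  (+)t^(-45) = 7.45674e-51
  (-)t^(-44) = -9.69377e-50
  (+)t^(-43) = 1.26019e-48
  (-)t^(-42) = -1.63825e-47
  (+)t^(-41) = 2.12972e-46
  (-)t^(-40) = -2.76864e-45
  (+)t^(-39) = 3.59923e-44
  (-)t^(-38) = -4.679e-43
  (+)t^(-37) = 6.08269e-42
  (-)t^(-36) = -7.9075e-41
  (+)t^(-35) = 1.02798e-39
  (-)t^(-34) = -1.33637e-38
  (+)t^(-33) = 1.73728e-37
  (-)t^(-32) = -2.25846e-36
  (+)t^(-31) = 2.936e-35
  (-)t^(-30) = -3.8168e-34
  (+)t^(-29) = 4.96184e-33
  (-)t^(-28) = -6.45039e-32
  (+)t^(-27) = 8.38551e-31
  (-)t^(-26) = -1.09012e-29
  (+)t^(-25) = 1.41715e-28
  (-)t^(-24) = -1.8423e-27
  (+)t^(-23) = 2.39499e-26
  (-)t^(-22) = -3.11348e-25
  (+)t^(-21) = 4.04753e-24
  (+)t^(-19) = 6.84032e-22
Sum = (-2.46199e-65) + (3.20058e-64) + (-4.16076e-63) + (5.40898e-62) + (-7.03168e-61) + (9.14118e-60) + (-1.18835e-58) + (1.54486e-57) + (-2.00832e-56) + (2.61081e-55) + (-3.39406e-54) + (4.41227e-53) + (-5.73596e-52) + (7.45674e-51) + (-9.69377e-50) + (1.26019e-48) + (-1.63825e-47) + (2.12972e-46) + (-2.76864e-45) + (3.59923e-44) + (-4.679e-43) + (6.08269e-42) + (-7.9075e-41) + (1.02798e-39) + (-1.33637e-38) + (1.73728e-37) + (-2.25846e-36) + (2.936e-35) + (-3.8168e-34) + (4.96184e-33) + (-6.45039e-32) + (8.38551e-31) + (-1.09012e-29) + (1.41715e-28) + (-1.8423e-27) + (2.39499e-26) + (-3.11348e-25) + (4.04753e-24) + (6.84032e-22)
= 6.877902387e-22
Rounded to 6 significant figures: 6.8779e-22

6.8779e-22


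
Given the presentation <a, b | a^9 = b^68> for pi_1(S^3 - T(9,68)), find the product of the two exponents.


The relation is a^9 = b^68.
Product of exponents = 9 * 68
= 612

612


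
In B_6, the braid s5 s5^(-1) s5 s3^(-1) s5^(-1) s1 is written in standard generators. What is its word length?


The word length counts the number of generators (including inverses).
Listing each generator: s5, s5^(-1), s5, s3^(-1), s5^(-1), s1
There are 6 generators in this braid word.

6


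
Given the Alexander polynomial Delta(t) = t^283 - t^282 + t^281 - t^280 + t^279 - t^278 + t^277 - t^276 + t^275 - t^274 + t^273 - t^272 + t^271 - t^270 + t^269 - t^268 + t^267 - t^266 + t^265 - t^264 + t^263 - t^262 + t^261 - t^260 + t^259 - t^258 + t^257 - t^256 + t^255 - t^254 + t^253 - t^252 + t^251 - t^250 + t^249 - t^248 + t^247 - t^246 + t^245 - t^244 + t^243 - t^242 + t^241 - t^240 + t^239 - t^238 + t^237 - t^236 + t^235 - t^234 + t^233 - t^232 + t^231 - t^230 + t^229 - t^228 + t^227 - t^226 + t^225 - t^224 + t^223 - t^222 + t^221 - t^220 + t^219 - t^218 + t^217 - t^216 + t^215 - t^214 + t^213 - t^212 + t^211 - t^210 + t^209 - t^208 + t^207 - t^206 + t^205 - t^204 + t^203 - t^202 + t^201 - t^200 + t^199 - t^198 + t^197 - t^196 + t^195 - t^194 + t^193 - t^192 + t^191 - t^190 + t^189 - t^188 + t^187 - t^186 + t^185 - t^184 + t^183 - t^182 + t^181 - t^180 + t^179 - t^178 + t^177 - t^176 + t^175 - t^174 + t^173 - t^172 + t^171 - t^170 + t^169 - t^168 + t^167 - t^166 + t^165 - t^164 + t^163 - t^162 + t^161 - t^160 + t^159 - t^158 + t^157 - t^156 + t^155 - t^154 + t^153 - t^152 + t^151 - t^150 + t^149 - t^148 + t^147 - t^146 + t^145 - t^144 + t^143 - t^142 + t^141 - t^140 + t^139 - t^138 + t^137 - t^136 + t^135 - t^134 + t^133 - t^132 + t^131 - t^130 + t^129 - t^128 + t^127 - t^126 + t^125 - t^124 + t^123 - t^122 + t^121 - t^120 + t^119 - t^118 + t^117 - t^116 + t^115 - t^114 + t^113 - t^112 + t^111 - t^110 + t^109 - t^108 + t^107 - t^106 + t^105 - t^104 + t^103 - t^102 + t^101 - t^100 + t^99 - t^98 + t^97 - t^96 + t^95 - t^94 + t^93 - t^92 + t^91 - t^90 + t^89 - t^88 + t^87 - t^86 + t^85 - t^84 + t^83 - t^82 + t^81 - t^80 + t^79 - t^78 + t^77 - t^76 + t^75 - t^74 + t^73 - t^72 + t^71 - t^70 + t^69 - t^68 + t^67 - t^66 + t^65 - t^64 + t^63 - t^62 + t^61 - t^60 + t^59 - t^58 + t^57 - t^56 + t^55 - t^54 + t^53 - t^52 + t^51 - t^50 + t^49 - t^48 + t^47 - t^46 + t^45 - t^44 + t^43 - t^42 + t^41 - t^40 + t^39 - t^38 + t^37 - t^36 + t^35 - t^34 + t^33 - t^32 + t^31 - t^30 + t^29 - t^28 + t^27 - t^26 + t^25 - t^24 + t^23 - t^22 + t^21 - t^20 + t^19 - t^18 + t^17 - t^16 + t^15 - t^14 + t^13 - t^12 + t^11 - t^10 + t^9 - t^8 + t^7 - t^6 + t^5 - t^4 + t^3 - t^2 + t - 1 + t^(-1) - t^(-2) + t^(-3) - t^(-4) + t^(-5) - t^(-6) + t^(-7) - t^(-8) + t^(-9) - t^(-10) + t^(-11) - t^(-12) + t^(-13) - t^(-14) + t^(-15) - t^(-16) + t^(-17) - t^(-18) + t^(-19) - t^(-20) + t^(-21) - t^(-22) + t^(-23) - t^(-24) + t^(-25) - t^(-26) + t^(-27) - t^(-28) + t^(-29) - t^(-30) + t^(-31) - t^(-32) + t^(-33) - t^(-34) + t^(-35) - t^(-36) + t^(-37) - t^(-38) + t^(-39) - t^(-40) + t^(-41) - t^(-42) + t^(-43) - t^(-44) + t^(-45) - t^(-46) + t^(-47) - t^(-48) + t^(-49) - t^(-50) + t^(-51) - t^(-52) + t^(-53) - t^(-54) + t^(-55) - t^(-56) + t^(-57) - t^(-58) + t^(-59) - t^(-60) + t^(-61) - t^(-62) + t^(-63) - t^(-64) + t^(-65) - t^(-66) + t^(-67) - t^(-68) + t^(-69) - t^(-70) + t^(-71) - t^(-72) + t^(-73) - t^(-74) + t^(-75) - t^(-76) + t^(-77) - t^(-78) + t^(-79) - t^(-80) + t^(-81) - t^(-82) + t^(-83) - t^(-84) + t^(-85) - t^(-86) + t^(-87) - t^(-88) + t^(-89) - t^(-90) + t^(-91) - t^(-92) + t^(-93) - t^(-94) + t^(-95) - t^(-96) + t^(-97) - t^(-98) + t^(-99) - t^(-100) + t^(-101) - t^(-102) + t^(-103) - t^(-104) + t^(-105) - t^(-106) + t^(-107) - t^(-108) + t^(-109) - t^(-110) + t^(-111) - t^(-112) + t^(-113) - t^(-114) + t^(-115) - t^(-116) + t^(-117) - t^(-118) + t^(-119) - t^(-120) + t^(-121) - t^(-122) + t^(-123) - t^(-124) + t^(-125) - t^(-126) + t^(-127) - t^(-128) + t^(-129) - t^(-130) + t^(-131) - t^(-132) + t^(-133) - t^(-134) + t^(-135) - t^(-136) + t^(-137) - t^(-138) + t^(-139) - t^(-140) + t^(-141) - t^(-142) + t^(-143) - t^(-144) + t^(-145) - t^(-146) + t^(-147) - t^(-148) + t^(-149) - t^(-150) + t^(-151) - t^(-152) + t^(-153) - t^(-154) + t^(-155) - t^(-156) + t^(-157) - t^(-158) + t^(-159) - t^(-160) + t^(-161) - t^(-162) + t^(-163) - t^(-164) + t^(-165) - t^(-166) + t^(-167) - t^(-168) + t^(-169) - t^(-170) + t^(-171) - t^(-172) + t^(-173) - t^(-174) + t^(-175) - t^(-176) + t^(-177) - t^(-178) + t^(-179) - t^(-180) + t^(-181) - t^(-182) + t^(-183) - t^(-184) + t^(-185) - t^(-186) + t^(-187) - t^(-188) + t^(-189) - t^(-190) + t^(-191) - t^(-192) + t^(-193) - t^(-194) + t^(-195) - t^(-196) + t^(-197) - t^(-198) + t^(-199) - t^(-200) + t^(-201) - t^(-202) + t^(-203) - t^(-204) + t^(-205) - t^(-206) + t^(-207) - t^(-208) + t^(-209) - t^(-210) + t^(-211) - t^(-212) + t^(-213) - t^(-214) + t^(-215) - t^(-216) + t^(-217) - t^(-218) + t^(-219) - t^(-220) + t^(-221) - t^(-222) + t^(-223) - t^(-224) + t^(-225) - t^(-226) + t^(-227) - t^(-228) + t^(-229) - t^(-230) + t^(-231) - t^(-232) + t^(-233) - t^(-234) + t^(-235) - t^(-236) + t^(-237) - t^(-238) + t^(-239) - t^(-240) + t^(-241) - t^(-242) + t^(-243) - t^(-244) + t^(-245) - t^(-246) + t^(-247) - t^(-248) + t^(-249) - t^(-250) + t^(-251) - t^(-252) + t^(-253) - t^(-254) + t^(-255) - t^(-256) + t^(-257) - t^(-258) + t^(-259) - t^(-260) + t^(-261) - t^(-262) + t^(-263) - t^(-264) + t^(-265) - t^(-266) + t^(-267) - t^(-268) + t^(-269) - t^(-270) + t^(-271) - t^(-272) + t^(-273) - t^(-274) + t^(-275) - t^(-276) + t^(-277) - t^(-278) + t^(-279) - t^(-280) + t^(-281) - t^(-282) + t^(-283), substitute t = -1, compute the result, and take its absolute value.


Step 1: The polynomial has 567 terms with alternating signs, exponents from 283 down to -283.
Step 2: Substitute t = -1. The i-th term has coefficient (-1)^i and exponent (m-i),
  so its value is (-1)^i * (-1)^(m-i) = (-1)^m = -1 for every i.
Step 3: All 567 terms equal -1, so Delta(-1) = 567 * (-1) = -567
Step 4: |Delta(-1)| = 567

567


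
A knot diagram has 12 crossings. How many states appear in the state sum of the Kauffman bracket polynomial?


Each crossing contributes 2 choices (A-smoothing or B-smoothing).
Total states = 2^12 = 4096

4096


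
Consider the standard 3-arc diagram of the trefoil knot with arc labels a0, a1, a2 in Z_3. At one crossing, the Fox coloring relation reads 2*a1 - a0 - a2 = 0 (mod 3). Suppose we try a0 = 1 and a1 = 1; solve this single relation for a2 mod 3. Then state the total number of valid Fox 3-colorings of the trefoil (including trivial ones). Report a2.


Step 1: Apply the given crossing relation 2*a1 - a0 - a2 = 0 (mod 3).
  a2 = 2*a1 - a0 mod 3
  a2 = 2*1 - 1 mod 3
  a2 = 2 - 1 mod 3
  a2 = 1 mod 3 = 1
Step 2: The trefoil has determinant 3.
  Number of Fox p-colorings (p prime) is p^2 if p = 3, else p.
  Since p = 3 divides det = 3, the trefoil is 3-colorable.
  (Indeed for p = 3 any choice of a0, a1 extends to a valid coloring; the trial (a0, a1, a2) = (1, 1, 1) satisfies all three crossing relations.)
  Total colorings = 3^2 = 9
Step 3: a2 = 1, total Fox 3-colorings = 9

1


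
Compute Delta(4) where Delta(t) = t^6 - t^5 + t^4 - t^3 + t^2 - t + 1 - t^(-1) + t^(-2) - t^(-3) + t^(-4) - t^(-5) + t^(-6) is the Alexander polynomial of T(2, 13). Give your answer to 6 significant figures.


Substituting t = 4 into Delta(t) = t^6 - t^5 + t^4 - t^3 + t^2 - t + 1 - t^(-1) + t^(-2) - t^(-3) + t^(-4) - t^(-5) + t^(-6):
Term values: (4096) + (-1024) + (256) + (-64) + (16) + (-4) + (1) + (-0.25) + (0.0625) + (-0.015625) + (0.00390625) + (-0.000976562) + (0.000244141)
Sum = 3276.800049
Rounded to 6 significant figures: 3276.8

3276.8


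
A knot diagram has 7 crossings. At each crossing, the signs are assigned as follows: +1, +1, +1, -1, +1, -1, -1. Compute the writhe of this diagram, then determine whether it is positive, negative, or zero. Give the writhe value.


Step 1: Count positive crossings (+1).
Positive crossings: 4
Step 2: Count negative crossings (-1).
Negative crossings: 3
Step 3: Writhe = (positive) - (negative)
w = 4 - 3 = 1
Step 4: |w| = 1, and w is positive

1


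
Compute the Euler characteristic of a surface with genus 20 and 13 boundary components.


chi = 2 - 2g - b
= 2 - 2*20 - 13
= 2 - 40 - 13 = -51

-51


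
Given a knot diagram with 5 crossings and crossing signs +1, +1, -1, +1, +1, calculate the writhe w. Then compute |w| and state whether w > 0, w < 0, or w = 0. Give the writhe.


Step 1: Count positive crossings (+1).
Positive crossings: 4
Step 2: Count negative crossings (-1).
Negative crossings: 1
Step 3: Writhe = (positive) - (negative)
w = 4 - 1 = 3
Step 4: |w| = 3, and w is positive

3


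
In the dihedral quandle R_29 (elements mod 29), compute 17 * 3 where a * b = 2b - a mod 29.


17 * 3 = 2*3 - 17 mod 29
= 6 - 17 mod 29
= -11 mod 29 = 18

18


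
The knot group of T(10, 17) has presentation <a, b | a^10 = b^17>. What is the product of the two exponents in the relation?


The relation is a^10 = b^17.
Product of exponents = 10 * 17
= 170

170


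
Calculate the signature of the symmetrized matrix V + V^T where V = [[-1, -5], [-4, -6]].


Step 1: V + V^T = [[-2, -9], [-9, -12]]
Step 2: trace = -14, det = -57
Step 3: Discriminant = (-14)^2 - 4*(-57) = 424
Step 4: Eigenvalues: 3.29563, -17.2956
Step 5: Signature = (# positive eigenvalues) - (# negative eigenvalues) = 0

0


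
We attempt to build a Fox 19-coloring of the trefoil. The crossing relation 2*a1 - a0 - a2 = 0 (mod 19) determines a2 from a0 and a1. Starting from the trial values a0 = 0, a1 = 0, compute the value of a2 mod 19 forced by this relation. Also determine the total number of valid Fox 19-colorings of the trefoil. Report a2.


Step 1: Apply the given crossing relation 2*a1 - a0 - a2 = 0 (mod 19).
  a2 = 2*a1 - a0 mod 19
  a2 = 2*0 - 0 mod 19
  a2 = 0 - 0 mod 19
  a2 = 0 mod 19 = 0
Step 2: The trefoil has determinant 3.
  Number of Fox p-colorings (p prime) is p^2 if p = 3, else p.
  Since 19 does not divide 3, only trivial (constant) colorings exist.
  (Here a0 = a1 = a2 = 0, the constant coloring, which is valid.)
  Total colorings = 19
Step 3: a2 = 0, total Fox 19-colorings = 19

0


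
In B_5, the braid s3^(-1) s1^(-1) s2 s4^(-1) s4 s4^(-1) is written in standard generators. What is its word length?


The word length counts the number of generators (including inverses).
Listing each generator: s3^(-1), s1^(-1), s2, s4^(-1), s4, s4^(-1)
There are 6 generators in this braid word.

6


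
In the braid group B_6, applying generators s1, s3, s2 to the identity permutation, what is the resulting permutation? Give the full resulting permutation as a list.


Starting with identity [1, 2, 3, 4, 5, 6].
Apply generators in sequence:
  After s1: [2, 1, 3, 4, 5, 6]
  After s3: [2, 1, 4, 3, 5, 6]
  After s2: [2, 4, 1, 3, 5, 6]
Final permutation: [2, 4, 1, 3, 5, 6]

[2, 4, 1, 3, 5, 6]


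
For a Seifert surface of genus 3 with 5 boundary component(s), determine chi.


chi = 2 - 2g - b
= 2 - 2*3 - 5
= 2 - 6 - 5 = -9

-9


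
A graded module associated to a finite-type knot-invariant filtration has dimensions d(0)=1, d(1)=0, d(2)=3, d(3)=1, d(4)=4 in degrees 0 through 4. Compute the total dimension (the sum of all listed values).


Total dimension = d(0) + d(1) + ... + d(4)
= 1 + 0 + 3 + 1 + 4
= 9

9


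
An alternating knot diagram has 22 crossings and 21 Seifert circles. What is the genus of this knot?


For alternating knots, g = (c - s + 1)/2.
= (22 - 21 + 1)/2
= 2/2 = 1

1


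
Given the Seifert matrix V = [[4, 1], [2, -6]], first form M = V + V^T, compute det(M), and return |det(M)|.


Step 1: Form V + V^T where V = [[4, 1], [2, -6]]
  V^T = [[4, 2], [1, -6]]
  V + V^T = [[8, 3], [3, -12]]
Step 2: det(V + V^T) = 8*(-12) - 3*3
  = -96 - 9 = -105
Step 3: Knot determinant = |det(V + V^T)| = |-105| = 105

105


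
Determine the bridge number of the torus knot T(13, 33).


The bridge number of T(p,q) is min(p,q).
min(13, 33) = 13

13


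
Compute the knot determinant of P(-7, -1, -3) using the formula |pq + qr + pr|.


Step 1: Compute pq + qr + pr.
pq = (-7)*(-1) = 7
qr = (-1)*(-3) = 3
pr = (-7)*(-3) = 21
pq + qr + pr = 7 + 3 + 21 = 31
Step 2: Take absolute value.
det(P(-7,-1,-3)) = |31| = 31

31


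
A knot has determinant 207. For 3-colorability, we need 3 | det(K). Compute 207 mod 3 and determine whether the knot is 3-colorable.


Step 1: A knot is p-colorable if and only if p divides its determinant.
Step 2: Compute 207 mod 3.
207 = 69 * 3 + 0
Step 3: 207 mod 3 = 0
Step 4: The knot is 3-colorable: yes

0


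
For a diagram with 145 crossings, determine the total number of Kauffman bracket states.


Each crossing contributes 2 choices (A-smoothing or B-smoothing).
Total states = 2^145 = 44601490397061246283071436545296723011960832

44601490397061246283071436545296723011960832


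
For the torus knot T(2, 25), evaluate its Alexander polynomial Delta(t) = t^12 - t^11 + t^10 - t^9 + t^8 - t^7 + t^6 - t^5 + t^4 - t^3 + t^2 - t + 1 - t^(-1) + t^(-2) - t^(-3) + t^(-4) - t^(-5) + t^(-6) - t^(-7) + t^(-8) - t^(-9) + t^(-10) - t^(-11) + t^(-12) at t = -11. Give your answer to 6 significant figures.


Substituting t = -11 into Delta(t) = t^12 - t^11 + t^10 - t^9 + t^8 - t^7 + t^6 - t^5 + t^4 - t^3 + t^2 - t + 1 - t^(-1) + t^(-2) - t^(-3) + t^(-4) - t^(-5) + t^(-6) - t^(-7) + t^(-8) - t^(-9) + t^(-10) - t^(-11) + t^(-12):
Term values: (3138428376721) + (285311670611) + (25937424601) + (2357947691) + (214358881) + (19487171) + (1771561) + (161051) + (14641) + (1331) + (121) + (11) + (1) + (0.0909091) + (0.00826446) + (0.000751315) + (6.83013e-05) + (6.20921e-06) + (5.64474e-07) + (5.13158e-08) + (4.66507e-09) + (4.24098e-10) + (3.85543e-11) + (3.50494e-12) + (3.18631e-13)
Sum = 3.452271214e+12
Rounded to 6 significant figures: 3.45227e+12

3.45227e+12


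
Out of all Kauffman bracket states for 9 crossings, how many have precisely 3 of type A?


We choose which 3 of 9 crossings get A-smoothings.
C(9, 3) = 9! / (3! * 6!)
= 84

84


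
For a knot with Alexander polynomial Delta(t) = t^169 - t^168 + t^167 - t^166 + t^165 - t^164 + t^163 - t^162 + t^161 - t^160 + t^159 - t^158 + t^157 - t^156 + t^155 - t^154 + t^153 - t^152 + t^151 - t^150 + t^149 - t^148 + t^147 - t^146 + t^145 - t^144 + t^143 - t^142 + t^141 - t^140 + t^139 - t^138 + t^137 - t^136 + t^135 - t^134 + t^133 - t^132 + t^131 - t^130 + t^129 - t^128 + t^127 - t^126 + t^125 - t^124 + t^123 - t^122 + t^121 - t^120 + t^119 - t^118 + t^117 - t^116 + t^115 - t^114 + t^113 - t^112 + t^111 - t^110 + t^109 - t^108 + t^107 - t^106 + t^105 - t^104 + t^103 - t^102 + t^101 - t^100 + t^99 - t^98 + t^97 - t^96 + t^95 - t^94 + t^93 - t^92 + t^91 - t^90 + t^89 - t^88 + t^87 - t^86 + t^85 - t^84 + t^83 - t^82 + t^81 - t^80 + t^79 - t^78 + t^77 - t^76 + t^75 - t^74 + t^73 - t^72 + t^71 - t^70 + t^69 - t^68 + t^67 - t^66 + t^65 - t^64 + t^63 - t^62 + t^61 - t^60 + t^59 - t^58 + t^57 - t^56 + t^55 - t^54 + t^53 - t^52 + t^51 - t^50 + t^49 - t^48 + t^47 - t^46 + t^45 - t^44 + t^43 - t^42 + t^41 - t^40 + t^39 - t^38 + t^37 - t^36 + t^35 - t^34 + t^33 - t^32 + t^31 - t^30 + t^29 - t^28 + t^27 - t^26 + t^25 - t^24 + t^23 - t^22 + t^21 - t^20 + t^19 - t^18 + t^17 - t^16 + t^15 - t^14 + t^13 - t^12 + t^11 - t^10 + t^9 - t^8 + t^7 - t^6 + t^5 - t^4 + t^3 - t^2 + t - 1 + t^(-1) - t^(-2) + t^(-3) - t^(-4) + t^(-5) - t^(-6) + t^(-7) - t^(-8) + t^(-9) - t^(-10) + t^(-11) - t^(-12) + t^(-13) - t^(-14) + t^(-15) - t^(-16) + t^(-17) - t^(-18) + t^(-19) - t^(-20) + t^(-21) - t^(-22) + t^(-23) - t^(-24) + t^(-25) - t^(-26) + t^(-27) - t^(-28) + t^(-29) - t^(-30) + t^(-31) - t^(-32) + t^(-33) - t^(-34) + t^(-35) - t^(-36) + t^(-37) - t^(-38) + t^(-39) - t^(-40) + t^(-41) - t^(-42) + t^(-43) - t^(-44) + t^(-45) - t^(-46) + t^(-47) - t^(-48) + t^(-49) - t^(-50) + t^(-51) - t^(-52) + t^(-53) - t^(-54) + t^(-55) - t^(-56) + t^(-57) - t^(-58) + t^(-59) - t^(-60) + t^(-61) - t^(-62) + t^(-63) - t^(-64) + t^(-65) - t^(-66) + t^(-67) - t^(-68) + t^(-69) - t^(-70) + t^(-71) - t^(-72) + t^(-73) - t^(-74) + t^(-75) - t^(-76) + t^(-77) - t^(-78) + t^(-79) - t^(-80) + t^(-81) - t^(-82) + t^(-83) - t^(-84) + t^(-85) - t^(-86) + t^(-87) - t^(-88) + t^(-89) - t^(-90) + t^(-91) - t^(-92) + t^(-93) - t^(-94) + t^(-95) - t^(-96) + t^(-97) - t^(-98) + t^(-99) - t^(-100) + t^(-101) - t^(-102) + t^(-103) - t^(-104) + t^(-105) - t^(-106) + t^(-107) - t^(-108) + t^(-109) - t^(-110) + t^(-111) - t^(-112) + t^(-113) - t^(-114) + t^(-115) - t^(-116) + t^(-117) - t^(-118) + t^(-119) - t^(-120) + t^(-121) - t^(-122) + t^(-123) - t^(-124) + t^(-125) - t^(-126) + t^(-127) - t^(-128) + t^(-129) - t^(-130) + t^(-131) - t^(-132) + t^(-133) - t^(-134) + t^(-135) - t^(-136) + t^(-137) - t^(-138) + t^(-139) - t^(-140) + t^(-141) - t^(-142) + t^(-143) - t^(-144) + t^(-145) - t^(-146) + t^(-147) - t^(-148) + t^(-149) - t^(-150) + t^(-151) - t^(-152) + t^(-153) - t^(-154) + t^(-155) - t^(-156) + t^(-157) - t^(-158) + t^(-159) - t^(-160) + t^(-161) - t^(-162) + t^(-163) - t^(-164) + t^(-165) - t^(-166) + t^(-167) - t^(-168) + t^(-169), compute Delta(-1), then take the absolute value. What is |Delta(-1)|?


Step 1: The polynomial has 339 terms with alternating signs, exponents from 169 down to -169.
Step 2: Substitute t = -1. The i-th term has coefficient (-1)^i and exponent (m-i),
  so its value is (-1)^i * (-1)^(m-i) = (-1)^m = -1 for every i.
Step 3: All 339 terms equal -1, so Delta(-1) = 339 * (-1) = -339
Step 4: |Delta(-1)| = 339

339


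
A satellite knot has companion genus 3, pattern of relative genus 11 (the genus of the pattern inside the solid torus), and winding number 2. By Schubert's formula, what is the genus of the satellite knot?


Schubert: g(satellite) = g_rel(pattern) + |winding| * g(companion),
where g_rel(pattern) is the genus of the pattern relative to the solid torus.
= 11 + 2 * 3
= 11 + 6 = 17

17


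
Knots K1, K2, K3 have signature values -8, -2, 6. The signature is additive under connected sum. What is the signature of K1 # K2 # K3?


The signature is additive under connected sum.
signature(K1 # K2 # K3) = (-8) + (-2) + (6)
= -4

-4


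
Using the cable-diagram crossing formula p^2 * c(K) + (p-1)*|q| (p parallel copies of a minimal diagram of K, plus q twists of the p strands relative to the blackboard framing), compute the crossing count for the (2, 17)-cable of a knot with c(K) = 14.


Step 1: Each of the c(K) crossings of the companion diagram becomes p*p = p^2 crossings among the p parallel strands, and each of the |q| twists s_1 s_2 ... s_(p-1) adds (p-1) crossings.
  Crossings = p^2 * c(K) + (p-1)*|q|
Step 2: = 2^2 * 14 + (2-1)*17
Step 3: = 4*14 + 1*17
Step 4: = 56 + 17 = 73

73


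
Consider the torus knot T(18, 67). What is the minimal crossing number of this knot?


For a torus knot T(p, q) with gcd(p,q)=1,
the crossing number is min(p*(q-1), q*(p-1)).
p*(q-1) = 18*66 = 1188
q*(p-1) = 67*17 = 1139
min(1188, 1139) = 1139

1139


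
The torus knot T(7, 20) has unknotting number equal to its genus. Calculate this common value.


For a torus knot T(p,q), both the unknotting number and genus equal (p-1)(q-1)/2.
= (7-1)(20-1)/2
= 6*19/2
= 114/2 = 57

57


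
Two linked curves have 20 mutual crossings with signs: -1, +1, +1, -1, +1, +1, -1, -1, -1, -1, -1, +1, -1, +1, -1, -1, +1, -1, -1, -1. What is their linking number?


Step 1: Count positive crossings: 7
Step 2: Count negative crossings: 13
Step 3: Sum of signs = 7 - 13 = -6
Step 4: Linking number = sum/2 = -6/2 = -3

-3


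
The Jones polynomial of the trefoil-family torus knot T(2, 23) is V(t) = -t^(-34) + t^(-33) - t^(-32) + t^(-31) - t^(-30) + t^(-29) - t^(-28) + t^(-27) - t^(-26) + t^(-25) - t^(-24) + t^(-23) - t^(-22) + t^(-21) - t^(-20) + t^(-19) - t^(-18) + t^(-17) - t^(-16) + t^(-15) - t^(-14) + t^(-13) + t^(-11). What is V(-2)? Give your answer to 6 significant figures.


Substituting t = -2 into V(t) = -t^(-34) + t^(-33) - t^(-32) + t^(-31) - t^(-30) + t^(-29) - t^(-28) + t^(-27) - t^(-26) + t^(-25) - t^(-24) + t^(-23) - t^(-22) + t^(-21) - t^(-20) + t^(-19) - t^(-18) + t^(-17) - t^(-16) + t^(-15) - t^(-14) + t^(-13) + t^(-11):
  (-)t^(-34) = -5.82077e-11
  (+)t^(-33) = -1.16415e-10
  (-)t^(-32) = -2.32831e-10
  (+)t^(-31) = -4.65661e-10
  (-)t^(-30) = -9.31323e-10
  (+)t^(-29) = -1.86265e-09
  (-)t^(-28) = -3.72529e-09
  (+)t^(-27) = -7.45058e-09
  (-)t^(-26) = -1.49012e-08
  (+)t^(-25) = -2.98023e-08
  (-)t^(-24) = -5.96046e-08
  (+)t^(-23) = -1.19209e-07
  (-)t^(-22) = -2.38419e-07
  (+)t^(-21) = -4.76837e-07
  (-)t^(-20) = -9.53674e-07
  (+)t^(-19) = -1.90735e-06
  (-)t^(-18) = -3.8147e-06
  (+)t^(-17) = -7.62939e-06
  (-)t^(-16) = -1.52588e-05
  (+)t^(-15) = -3.05176e-05
  (-)t^(-14) = -6.10352e-05
  (+)t^(-13) = -0.00012207
  (+)t^(-11) = -0.000488281
Sum = (-5.82077e-11) + (-1.16415e-10) + (-2.32831e-10) + (-4.65661e-10) + (-9.31323e-10) + (-1.86265e-09) + (-3.72529e-09) + (-7.45058e-09) + (-1.49012e-08) + (-2.98023e-08) + (-5.96046e-08) + (-1.19209e-07) + (-2.38419e-07) + (-4.76837e-07) + (-9.53674e-07) + (-1.90735e-06) + (-3.8147e-06) + (-7.62939e-06) + (-1.52588e-05) + (-3.05176e-05) + (-6.10352e-05) + (-0.00012207) + (-0.000488281)
= -0.0007324218168
Rounded to 6 significant figures: -0.000732422

-0.000732422


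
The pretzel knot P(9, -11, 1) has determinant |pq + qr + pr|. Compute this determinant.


Step 1: Compute pq + qr + pr.
pq = 9*(-11) = -99
qr = (-11)*1 = -11
pr = 9*1 = 9
pq + qr + pr = -99 + (-11) + 9 = -101
Step 2: Take absolute value.
det(P(9,-11,1)) = |-101| = 101

101


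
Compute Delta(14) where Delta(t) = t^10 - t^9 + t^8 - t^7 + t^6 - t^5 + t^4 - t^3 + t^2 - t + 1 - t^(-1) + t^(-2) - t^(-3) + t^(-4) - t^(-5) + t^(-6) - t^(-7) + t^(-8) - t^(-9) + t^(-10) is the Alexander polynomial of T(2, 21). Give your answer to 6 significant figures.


Substituting t = 14 into Delta(t) = t^10 - t^9 + t^8 - t^7 + t^6 - t^5 + t^4 - t^3 + t^2 - t + 1 - t^(-1) + t^(-2) - t^(-3) + t^(-4) - t^(-5) + t^(-6) - t^(-7) + t^(-8) - t^(-9) + t^(-10):
Term values: (289254654976) + (-20661046784) + (1475789056) + (-105413504) + (7529536) + (-537824) + (38416) + (-2744) + (196) + (-14) + (1) + (-0.0714286) + (0.00510204) + (-0.000364431) + (2.60308e-05) + (-1.85934e-06) + (1.3281e-07) + (-9.48645e-09) + (6.77604e-10) + (-4.84003e-11) + (3.45716e-12)
Sum = 2.699710113e+11
Rounded to 6 significant figures: 2.69971e+11

2.69971e+11


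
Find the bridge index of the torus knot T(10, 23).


The bridge number of T(p,q) is min(p,q).
min(10, 23) = 10

10


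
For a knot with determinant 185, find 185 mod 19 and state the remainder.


Step 1: A knot is p-colorable if and only if p divides its determinant.
Step 2: Compute 185 mod 19.
185 = 9 * 19 + 14
Step 3: 185 mod 19 = 14
Step 4: The knot is 19-colorable: no

14


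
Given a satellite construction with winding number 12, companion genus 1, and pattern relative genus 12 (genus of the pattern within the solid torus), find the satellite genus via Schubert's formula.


Schubert: g(satellite) = g_rel(pattern) + |winding| * g(companion),
where g_rel(pattern) is the genus of the pattern relative to the solid torus.
= 12 + 12 * 1
= 12 + 12 = 24

24


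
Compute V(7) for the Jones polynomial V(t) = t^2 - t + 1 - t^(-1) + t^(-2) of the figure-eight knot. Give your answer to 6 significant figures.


Substituting t = 7 into V(t) = t^2 - t + 1 - t^(-1) + t^(-2):
  (+)t^(2) = 49
  (-)t^(1) = -7
  (+)t^(0) = 1
  (-)t^(-1) = -0.142857
  (+)t^(-2) = 0.0204082
Sum = (49) + (-7) + (1) + (-0.142857) + (0.0204082)
= 42.87755102
Rounded to 6 significant figures: 42.8776

42.8776
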